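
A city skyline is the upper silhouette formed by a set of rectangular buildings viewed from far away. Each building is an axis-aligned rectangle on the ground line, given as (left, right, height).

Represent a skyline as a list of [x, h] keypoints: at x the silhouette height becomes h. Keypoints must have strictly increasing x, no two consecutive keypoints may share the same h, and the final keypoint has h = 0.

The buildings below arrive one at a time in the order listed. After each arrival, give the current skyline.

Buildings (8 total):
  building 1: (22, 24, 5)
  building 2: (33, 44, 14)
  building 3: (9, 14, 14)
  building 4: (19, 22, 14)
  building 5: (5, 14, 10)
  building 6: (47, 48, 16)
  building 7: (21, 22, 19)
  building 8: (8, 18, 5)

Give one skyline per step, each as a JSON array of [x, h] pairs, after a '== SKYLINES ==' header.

== SKYLINES ==
[[22,5],[24,0]]
[[22,5],[24,0],[33,14],[44,0]]
[[9,14],[14,0],[22,5],[24,0],[33,14],[44,0]]
[[9,14],[14,0],[19,14],[22,5],[24,0],[33,14],[44,0]]
[[5,10],[9,14],[14,0],[19,14],[22,5],[24,0],[33,14],[44,0]]
[[5,10],[9,14],[14,0],[19,14],[22,5],[24,0],[33,14],[44,0],[47,16],[48,0]]
[[5,10],[9,14],[14,0],[19,14],[21,19],[22,5],[24,0],[33,14],[44,0],[47,16],[48,0]]
[[5,10],[9,14],[14,5],[18,0],[19,14],[21,19],[22,5],[24,0],[33,14],[44,0],[47,16],[48,0]]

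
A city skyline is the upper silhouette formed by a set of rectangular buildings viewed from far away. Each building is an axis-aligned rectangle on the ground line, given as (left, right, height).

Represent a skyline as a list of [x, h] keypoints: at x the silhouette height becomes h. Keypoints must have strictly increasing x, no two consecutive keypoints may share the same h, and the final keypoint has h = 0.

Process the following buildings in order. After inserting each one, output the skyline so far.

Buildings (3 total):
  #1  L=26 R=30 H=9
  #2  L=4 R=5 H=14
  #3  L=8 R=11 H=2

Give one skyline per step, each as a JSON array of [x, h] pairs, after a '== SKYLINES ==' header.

== SKYLINES ==
[[26,9],[30,0]]
[[4,14],[5,0],[26,9],[30,0]]
[[4,14],[5,0],[8,2],[11,0],[26,9],[30,0]]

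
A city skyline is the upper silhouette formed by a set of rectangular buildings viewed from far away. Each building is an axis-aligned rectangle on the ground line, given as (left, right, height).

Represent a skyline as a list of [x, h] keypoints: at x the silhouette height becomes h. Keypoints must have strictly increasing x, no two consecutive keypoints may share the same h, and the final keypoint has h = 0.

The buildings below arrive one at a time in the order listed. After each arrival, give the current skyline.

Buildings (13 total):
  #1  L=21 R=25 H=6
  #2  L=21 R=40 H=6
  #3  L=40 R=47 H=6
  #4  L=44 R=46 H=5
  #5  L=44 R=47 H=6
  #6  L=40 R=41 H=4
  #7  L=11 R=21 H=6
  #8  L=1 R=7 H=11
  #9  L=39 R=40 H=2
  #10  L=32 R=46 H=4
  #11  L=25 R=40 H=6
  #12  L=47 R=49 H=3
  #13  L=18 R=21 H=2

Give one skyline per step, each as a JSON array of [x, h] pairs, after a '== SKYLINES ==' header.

== SKYLINES ==
[[21,6],[25,0]]
[[21,6],[40,0]]
[[21,6],[47,0]]
[[21,6],[47,0]]
[[21,6],[47,0]]
[[21,6],[47,0]]
[[11,6],[47,0]]
[[1,11],[7,0],[11,6],[47,0]]
[[1,11],[7,0],[11,6],[47,0]]
[[1,11],[7,0],[11,6],[47,0]]
[[1,11],[7,0],[11,6],[47,0]]
[[1,11],[7,0],[11,6],[47,3],[49,0]]
[[1,11],[7,0],[11,6],[47,3],[49,0]]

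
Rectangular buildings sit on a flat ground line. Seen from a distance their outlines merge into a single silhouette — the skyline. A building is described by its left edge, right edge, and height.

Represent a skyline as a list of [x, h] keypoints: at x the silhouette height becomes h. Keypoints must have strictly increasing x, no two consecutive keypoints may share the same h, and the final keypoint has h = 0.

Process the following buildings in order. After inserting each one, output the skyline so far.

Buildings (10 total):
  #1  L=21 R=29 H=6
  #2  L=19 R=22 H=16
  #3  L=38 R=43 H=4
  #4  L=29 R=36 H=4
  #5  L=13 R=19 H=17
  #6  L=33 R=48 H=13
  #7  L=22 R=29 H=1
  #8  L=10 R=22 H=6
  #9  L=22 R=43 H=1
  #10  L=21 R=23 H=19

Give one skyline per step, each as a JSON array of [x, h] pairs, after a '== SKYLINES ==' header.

== SKYLINES ==
[[21,6],[29,0]]
[[19,16],[22,6],[29,0]]
[[19,16],[22,6],[29,0],[38,4],[43,0]]
[[19,16],[22,6],[29,4],[36,0],[38,4],[43,0]]
[[13,17],[19,16],[22,6],[29,4],[36,0],[38,4],[43,0]]
[[13,17],[19,16],[22,6],[29,4],[33,13],[48,0]]
[[13,17],[19,16],[22,6],[29,4],[33,13],[48,0]]
[[10,6],[13,17],[19,16],[22,6],[29,4],[33,13],[48,0]]
[[10,6],[13,17],[19,16],[22,6],[29,4],[33,13],[48,0]]
[[10,6],[13,17],[19,16],[21,19],[23,6],[29,4],[33,13],[48,0]]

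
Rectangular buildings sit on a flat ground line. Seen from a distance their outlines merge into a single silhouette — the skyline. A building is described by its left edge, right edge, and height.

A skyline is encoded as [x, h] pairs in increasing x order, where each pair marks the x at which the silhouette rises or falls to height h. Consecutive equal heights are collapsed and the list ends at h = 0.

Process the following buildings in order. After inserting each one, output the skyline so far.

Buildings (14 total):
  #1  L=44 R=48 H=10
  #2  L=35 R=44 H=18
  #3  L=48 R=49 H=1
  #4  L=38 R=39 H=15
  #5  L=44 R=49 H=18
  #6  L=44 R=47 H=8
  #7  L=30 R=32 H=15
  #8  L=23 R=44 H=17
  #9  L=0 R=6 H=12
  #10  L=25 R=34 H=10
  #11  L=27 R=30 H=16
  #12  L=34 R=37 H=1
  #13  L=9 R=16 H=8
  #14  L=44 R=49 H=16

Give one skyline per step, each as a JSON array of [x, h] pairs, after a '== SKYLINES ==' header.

== SKYLINES ==
[[44,10],[48,0]]
[[35,18],[44,10],[48,0]]
[[35,18],[44,10],[48,1],[49,0]]
[[35,18],[44,10],[48,1],[49,0]]
[[35,18],[49,0]]
[[35,18],[49,0]]
[[30,15],[32,0],[35,18],[49,0]]
[[23,17],[35,18],[49,0]]
[[0,12],[6,0],[23,17],[35,18],[49,0]]
[[0,12],[6,0],[23,17],[35,18],[49,0]]
[[0,12],[6,0],[23,17],[35,18],[49,0]]
[[0,12],[6,0],[23,17],[35,18],[49,0]]
[[0,12],[6,0],[9,8],[16,0],[23,17],[35,18],[49,0]]
[[0,12],[6,0],[9,8],[16,0],[23,17],[35,18],[49,0]]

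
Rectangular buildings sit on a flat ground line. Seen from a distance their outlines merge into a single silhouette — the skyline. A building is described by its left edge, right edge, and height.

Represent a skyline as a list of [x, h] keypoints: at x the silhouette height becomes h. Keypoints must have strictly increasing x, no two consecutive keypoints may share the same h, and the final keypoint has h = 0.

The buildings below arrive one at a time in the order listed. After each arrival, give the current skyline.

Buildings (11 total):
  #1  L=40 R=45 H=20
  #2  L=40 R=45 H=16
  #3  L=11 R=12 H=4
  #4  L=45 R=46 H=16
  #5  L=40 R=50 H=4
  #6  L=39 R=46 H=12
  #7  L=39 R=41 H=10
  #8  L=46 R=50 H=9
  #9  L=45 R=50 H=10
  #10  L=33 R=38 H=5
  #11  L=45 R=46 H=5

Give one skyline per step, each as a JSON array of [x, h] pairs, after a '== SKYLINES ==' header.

== SKYLINES ==
[[40,20],[45,0]]
[[40,20],[45,0]]
[[11,4],[12,0],[40,20],[45,0]]
[[11,4],[12,0],[40,20],[45,16],[46,0]]
[[11,4],[12,0],[40,20],[45,16],[46,4],[50,0]]
[[11,4],[12,0],[39,12],[40,20],[45,16],[46,4],[50,0]]
[[11,4],[12,0],[39,12],[40,20],[45,16],[46,4],[50,0]]
[[11,4],[12,0],[39,12],[40,20],[45,16],[46,9],[50,0]]
[[11,4],[12,0],[39,12],[40,20],[45,16],[46,10],[50,0]]
[[11,4],[12,0],[33,5],[38,0],[39,12],[40,20],[45,16],[46,10],[50,0]]
[[11,4],[12,0],[33,5],[38,0],[39,12],[40,20],[45,16],[46,10],[50,0]]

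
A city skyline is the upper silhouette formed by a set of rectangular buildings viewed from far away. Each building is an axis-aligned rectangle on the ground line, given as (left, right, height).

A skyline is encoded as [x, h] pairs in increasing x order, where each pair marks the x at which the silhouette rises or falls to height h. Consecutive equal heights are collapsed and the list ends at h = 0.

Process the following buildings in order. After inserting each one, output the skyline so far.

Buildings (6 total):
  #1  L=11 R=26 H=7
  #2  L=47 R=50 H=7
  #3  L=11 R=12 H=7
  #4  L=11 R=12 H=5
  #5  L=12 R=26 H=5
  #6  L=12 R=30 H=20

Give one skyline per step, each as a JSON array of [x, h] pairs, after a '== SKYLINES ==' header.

== SKYLINES ==
[[11,7],[26,0]]
[[11,7],[26,0],[47,7],[50,0]]
[[11,7],[26,0],[47,7],[50,0]]
[[11,7],[26,0],[47,7],[50,0]]
[[11,7],[26,0],[47,7],[50,0]]
[[11,7],[12,20],[30,0],[47,7],[50,0]]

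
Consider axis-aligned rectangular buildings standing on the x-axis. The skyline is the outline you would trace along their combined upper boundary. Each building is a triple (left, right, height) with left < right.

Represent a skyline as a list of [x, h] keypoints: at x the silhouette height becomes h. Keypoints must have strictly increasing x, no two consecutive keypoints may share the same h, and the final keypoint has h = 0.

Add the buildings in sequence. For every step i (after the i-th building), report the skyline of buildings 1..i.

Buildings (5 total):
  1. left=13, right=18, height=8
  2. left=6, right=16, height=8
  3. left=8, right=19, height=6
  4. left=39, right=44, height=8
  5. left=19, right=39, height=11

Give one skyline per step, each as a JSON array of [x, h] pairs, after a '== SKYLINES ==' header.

== SKYLINES ==
[[13,8],[18,0]]
[[6,8],[18,0]]
[[6,8],[18,6],[19,0]]
[[6,8],[18,6],[19,0],[39,8],[44,0]]
[[6,8],[18,6],[19,11],[39,8],[44,0]]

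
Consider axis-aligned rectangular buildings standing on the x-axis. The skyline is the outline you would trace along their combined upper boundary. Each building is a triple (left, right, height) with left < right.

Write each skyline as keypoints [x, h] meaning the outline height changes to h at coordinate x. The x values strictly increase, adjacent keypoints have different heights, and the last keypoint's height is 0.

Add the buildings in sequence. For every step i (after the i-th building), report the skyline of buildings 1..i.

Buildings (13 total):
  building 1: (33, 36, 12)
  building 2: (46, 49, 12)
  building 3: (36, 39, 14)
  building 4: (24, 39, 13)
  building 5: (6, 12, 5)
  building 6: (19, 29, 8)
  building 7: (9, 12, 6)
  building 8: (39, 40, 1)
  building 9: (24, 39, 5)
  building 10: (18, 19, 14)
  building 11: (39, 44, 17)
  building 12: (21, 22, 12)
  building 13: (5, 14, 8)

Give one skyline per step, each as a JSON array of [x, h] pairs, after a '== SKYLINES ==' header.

== SKYLINES ==
[[33,12],[36,0]]
[[33,12],[36,0],[46,12],[49,0]]
[[33,12],[36,14],[39,0],[46,12],[49,0]]
[[24,13],[36,14],[39,0],[46,12],[49,0]]
[[6,5],[12,0],[24,13],[36,14],[39,0],[46,12],[49,0]]
[[6,5],[12,0],[19,8],[24,13],[36,14],[39,0],[46,12],[49,0]]
[[6,5],[9,6],[12,0],[19,8],[24,13],[36,14],[39,0],[46,12],[49,0]]
[[6,5],[9,6],[12,0],[19,8],[24,13],[36,14],[39,1],[40,0],[46,12],[49,0]]
[[6,5],[9,6],[12,0],[19,8],[24,13],[36,14],[39,1],[40,0],[46,12],[49,0]]
[[6,5],[9,6],[12,0],[18,14],[19,8],[24,13],[36,14],[39,1],[40,0],[46,12],[49,0]]
[[6,5],[9,6],[12,0],[18,14],[19,8],[24,13],[36,14],[39,17],[44,0],[46,12],[49,0]]
[[6,5],[9,6],[12,0],[18,14],[19,8],[21,12],[22,8],[24,13],[36,14],[39,17],[44,0],[46,12],[49,0]]
[[5,8],[14,0],[18,14],[19,8],[21,12],[22,8],[24,13],[36,14],[39,17],[44,0],[46,12],[49,0]]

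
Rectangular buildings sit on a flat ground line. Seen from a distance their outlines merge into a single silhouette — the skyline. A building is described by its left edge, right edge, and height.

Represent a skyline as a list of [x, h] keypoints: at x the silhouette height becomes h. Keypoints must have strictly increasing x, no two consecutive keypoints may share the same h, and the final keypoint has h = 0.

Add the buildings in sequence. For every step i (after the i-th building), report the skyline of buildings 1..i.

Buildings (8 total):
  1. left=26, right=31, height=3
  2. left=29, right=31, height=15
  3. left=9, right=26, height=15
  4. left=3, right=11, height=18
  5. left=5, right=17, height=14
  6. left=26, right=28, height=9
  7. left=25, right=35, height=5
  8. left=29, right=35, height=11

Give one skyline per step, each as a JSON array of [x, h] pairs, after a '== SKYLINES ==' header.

== SKYLINES ==
[[26,3],[31,0]]
[[26,3],[29,15],[31,0]]
[[9,15],[26,3],[29,15],[31,0]]
[[3,18],[11,15],[26,3],[29,15],[31,0]]
[[3,18],[11,15],[26,3],[29,15],[31,0]]
[[3,18],[11,15],[26,9],[28,3],[29,15],[31,0]]
[[3,18],[11,15],[26,9],[28,5],[29,15],[31,5],[35,0]]
[[3,18],[11,15],[26,9],[28,5],[29,15],[31,11],[35,0]]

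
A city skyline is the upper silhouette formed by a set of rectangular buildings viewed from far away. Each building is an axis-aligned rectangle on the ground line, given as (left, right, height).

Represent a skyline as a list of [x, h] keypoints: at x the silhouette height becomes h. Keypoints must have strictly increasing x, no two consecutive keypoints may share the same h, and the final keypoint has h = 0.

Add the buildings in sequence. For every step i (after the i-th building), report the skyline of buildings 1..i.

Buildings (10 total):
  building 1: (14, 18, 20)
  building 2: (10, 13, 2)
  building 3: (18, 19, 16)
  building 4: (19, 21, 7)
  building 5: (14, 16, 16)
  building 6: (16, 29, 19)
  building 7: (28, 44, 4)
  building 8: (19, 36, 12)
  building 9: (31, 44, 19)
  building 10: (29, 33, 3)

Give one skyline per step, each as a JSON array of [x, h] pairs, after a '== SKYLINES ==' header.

== SKYLINES ==
[[14,20],[18,0]]
[[10,2],[13,0],[14,20],[18,0]]
[[10,2],[13,0],[14,20],[18,16],[19,0]]
[[10,2],[13,0],[14,20],[18,16],[19,7],[21,0]]
[[10,2],[13,0],[14,20],[18,16],[19,7],[21,0]]
[[10,2],[13,0],[14,20],[18,19],[29,0]]
[[10,2],[13,0],[14,20],[18,19],[29,4],[44,0]]
[[10,2],[13,0],[14,20],[18,19],[29,12],[36,4],[44,0]]
[[10,2],[13,0],[14,20],[18,19],[29,12],[31,19],[44,0]]
[[10,2],[13,0],[14,20],[18,19],[29,12],[31,19],[44,0]]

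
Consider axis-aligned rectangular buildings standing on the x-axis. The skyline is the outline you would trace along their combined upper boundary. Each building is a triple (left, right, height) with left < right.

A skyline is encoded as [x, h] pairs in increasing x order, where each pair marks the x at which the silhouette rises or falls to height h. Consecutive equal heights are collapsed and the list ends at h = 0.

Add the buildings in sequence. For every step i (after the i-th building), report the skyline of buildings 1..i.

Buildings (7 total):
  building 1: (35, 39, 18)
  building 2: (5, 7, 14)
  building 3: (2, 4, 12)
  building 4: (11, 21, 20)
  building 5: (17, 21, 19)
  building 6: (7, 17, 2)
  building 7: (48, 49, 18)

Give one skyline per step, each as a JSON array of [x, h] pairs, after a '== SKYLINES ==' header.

== SKYLINES ==
[[35,18],[39,0]]
[[5,14],[7,0],[35,18],[39,0]]
[[2,12],[4,0],[5,14],[7,0],[35,18],[39,0]]
[[2,12],[4,0],[5,14],[7,0],[11,20],[21,0],[35,18],[39,0]]
[[2,12],[4,0],[5,14],[7,0],[11,20],[21,0],[35,18],[39,0]]
[[2,12],[4,0],[5,14],[7,2],[11,20],[21,0],[35,18],[39,0]]
[[2,12],[4,0],[5,14],[7,2],[11,20],[21,0],[35,18],[39,0],[48,18],[49,0]]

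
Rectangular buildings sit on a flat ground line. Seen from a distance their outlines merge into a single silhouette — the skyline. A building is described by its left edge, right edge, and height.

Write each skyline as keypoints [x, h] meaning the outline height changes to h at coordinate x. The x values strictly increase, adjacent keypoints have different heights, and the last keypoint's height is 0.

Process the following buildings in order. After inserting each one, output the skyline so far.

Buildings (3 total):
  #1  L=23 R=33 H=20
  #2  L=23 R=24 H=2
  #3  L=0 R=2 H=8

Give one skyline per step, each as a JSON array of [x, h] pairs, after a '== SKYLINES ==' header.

== SKYLINES ==
[[23,20],[33,0]]
[[23,20],[33,0]]
[[0,8],[2,0],[23,20],[33,0]]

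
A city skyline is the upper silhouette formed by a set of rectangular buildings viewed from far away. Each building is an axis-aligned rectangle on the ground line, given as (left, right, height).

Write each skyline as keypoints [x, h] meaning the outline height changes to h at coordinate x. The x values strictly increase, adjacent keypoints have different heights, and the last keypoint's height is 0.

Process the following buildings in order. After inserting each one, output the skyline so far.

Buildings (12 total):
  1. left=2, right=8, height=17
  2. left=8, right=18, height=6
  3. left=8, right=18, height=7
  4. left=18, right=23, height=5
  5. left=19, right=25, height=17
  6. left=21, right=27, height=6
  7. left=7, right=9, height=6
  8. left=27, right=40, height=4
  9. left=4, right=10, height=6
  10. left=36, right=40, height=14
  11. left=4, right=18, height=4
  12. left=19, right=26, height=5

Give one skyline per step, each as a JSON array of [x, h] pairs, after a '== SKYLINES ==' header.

== SKYLINES ==
[[2,17],[8,0]]
[[2,17],[8,6],[18,0]]
[[2,17],[8,7],[18,0]]
[[2,17],[8,7],[18,5],[23,0]]
[[2,17],[8,7],[18,5],[19,17],[25,0]]
[[2,17],[8,7],[18,5],[19,17],[25,6],[27,0]]
[[2,17],[8,7],[18,5],[19,17],[25,6],[27,0]]
[[2,17],[8,7],[18,5],[19,17],[25,6],[27,4],[40,0]]
[[2,17],[8,7],[18,5],[19,17],[25,6],[27,4],[40,0]]
[[2,17],[8,7],[18,5],[19,17],[25,6],[27,4],[36,14],[40,0]]
[[2,17],[8,7],[18,5],[19,17],[25,6],[27,4],[36,14],[40,0]]
[[2,17],[8,7],[18,5],[19,17],[25,6],[27,4],[36,14],[40,0]]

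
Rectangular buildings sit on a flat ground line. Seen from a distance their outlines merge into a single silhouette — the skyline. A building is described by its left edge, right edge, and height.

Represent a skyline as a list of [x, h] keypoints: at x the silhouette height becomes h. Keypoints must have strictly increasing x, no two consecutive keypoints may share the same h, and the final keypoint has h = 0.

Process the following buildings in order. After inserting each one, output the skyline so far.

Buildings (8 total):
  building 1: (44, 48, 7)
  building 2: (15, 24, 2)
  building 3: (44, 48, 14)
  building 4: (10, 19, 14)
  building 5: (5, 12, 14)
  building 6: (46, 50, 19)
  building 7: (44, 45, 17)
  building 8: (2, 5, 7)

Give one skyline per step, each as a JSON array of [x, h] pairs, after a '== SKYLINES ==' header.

== SKYLINES ==
[[44,7],[48,0]]
[[15,2],[24,0],[44,7],[48,0]]
[[15,2],[24,0],[44,14],[48,0]]
[[10,14],[19,2],[24,0],[44,14],[48,0]]
[[5,14],[19,2],[24,0],[44,14],[48,0]]
[[5,14],[19,2],[24,0],[44,14],[46,19],[50,0]]
[[5,14],[19,2],[24,0],[44,17],[45,14],[46,19],[50,0]]
[[2,7],[5,14],[19,2],[24,0],[44,17],[45,14],[46,19],[50,0]]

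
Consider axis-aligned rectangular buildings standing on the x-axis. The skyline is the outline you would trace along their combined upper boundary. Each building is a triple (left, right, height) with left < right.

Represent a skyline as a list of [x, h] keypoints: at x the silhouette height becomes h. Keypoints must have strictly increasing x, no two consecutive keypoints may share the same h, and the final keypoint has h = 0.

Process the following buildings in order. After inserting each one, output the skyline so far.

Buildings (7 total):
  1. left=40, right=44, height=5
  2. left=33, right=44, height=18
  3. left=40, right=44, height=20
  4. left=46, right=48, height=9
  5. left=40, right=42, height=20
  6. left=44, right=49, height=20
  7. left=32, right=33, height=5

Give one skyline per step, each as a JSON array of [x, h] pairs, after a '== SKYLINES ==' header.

== SKYLINES ==
[[40,5],[44,0]]
[[33,18],[44,0]]
[[33,18],[40,20],[44,0]]
[[33,18],[40,20],[44,0],[46,9],[48,0]]
[[33,18],[40,20],[44,0],[46,9],[48,0]]
[[33,18],[40,20],[49,0]]
[[32,5],[33,18],[40,20],[49,0]]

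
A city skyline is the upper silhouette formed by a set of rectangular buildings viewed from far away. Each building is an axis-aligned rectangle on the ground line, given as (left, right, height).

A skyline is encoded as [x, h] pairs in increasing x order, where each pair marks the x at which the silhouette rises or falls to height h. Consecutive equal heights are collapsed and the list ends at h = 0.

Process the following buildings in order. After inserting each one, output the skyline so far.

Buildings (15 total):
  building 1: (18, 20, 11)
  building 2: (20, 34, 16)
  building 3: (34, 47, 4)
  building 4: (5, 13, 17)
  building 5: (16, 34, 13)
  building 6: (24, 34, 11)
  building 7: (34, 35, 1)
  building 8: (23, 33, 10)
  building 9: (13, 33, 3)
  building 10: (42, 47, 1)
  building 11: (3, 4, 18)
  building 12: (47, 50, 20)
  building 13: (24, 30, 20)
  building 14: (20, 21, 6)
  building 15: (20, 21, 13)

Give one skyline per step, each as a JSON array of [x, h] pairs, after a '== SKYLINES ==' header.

== SKYLINES ==
[[18,11],[20,0]]
[[18,11],[20,16],[34,0]]
[[18,11],[20,16],[34,4],[47,0]]
[[5,17],[13,0],[18,11],[20,16],[34,4],[47,0]]
[[5,17],[13,0],[16,13],[20,16],[34,4],[47,0]]
[[5,17],[13,0],[16,13],[20,16],[34,4],[47,0]]
[[5,17],[13,0],[16,13],[20,16],[34,4],[47,0]]
[[5,17],[13,0],[16,13],[20,16],[34,4],[47,0]]
[[5,17],[13,3],[16,13],[20,16],[34,4],[47,0]]
[[5,17],[13,3],[16,13],[20,16],[34,4],[47,0]]
[[3,18],[4,0],[5,17],[13,3],[16,13],[20,16],[34,4],[47,0]]
[[3,18],[4,0],[5,17],[13,3],[16,13],[20,16],[34,4],[47,20],[50,0]]
[[3,18],[4,0],[5,17],[13,3],[16,13],[20,16],[24,20],[30,16],[34,4],[47,20],[50,0]]
[[3,18],[4,0],[5,17],[13,3],[16,13],[20,16],[24,20],[30,16],[34,4],[47,20],[50,0]]
[[3,18],[4,0],[5,17],[13,3],[16,13],[20,16],[24,20],[30,16],[34,4],[47,20],[50,0]]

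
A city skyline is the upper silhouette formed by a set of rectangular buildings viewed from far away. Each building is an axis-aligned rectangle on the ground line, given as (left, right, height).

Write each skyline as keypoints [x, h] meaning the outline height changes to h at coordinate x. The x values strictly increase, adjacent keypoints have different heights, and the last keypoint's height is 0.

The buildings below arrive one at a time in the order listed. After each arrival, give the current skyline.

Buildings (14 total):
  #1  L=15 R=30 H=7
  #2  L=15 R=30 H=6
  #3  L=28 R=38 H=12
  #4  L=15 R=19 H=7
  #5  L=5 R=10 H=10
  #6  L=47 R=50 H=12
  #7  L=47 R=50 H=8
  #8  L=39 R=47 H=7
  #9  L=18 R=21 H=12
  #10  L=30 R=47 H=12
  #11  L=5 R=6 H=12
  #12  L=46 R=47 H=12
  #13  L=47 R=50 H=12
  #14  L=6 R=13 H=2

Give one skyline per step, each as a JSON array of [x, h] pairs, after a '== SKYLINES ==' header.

== SKYLINES ==
[[15,7],[30,0]]
[[15,7],[30,0]]
[[15,7],[28,12],[38,0]]
[[15,7],[28,12],[38,0]]
[[5,10],[10,0],[15,7],[28,12],[38,0]]
[[5,10],[10,0],[15,7],[28,12],[38,0],[47,12],[50,0]]
[[5,10],[10,0],[15,7],[28,12],[38,0],[47,12],[50,0]]
[[5,10],[10,0],[15,7],[28,12],[38,0],[39,7],[47,12],[50,0]]
[[5,10],[10,0],[15,7],[18,12],[21,7],[28,12],[38,0],[39,7],[47,12],[50,0]]
[[5,10],[10,0],[15,7],[18,12],[21,7],[28,12],[50,0]]
[[5,12],[6,10],[10,0],[15,7],[18,12],[21,7],[28,12],[50,0]]
[[5,12],[6,10],[10,0],[15,7],[18,12],[21,7],[28,12],[50,0]]
[[5,12],[6,10],[10,0],[15,7],[18,12],[21,7],[28,12],[50,0]]
[[5,12],[6,10],[10,2],[13,0],[15,7],[18,12],[21,7],[28,12],[50,0]]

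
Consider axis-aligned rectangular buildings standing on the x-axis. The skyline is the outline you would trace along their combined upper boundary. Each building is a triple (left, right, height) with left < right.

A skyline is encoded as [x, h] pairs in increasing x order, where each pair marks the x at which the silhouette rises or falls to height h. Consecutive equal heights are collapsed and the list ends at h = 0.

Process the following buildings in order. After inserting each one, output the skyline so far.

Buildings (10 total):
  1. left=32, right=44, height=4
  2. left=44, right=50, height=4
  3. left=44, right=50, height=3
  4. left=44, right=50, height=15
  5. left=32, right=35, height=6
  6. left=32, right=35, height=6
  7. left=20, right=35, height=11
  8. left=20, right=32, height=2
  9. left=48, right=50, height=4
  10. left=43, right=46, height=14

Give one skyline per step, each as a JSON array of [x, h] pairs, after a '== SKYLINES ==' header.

== SKYLINES ==
[[32,4],[44,0]]
[[32,4],[50,0]]
[[32,4],[50,0]]
[[32,4],[44,15],[50,0]]
[[32,6],[35,4],[44,15],[50,0]]
[[32,6],[35,4],[44,15],[50,0]]
[[20,11],[35,4],[44,15],[50,0]]
[[20,11],[35,4],[44,15],[50,0]]
[[20,11],[35,4],[44,15],[50,0]]
[[20,11],[35,4],[43,14],[44,15],[50,0]]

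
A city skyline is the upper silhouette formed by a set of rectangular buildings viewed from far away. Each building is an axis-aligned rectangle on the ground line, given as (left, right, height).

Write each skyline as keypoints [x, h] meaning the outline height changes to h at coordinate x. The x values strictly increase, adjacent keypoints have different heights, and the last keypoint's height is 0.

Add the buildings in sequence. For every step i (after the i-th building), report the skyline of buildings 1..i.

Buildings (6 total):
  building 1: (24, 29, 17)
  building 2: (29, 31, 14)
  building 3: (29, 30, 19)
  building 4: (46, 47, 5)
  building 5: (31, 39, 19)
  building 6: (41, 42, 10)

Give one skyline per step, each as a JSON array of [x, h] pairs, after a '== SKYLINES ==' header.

== SKYLINES ==
[[24,17],[29,0]]
[[24,17],[29,14],[31,0]]
[[24,17],[29,19],[30,14],[31,0]]
[[24,17],[29,19],[30,14],[31,0],[46,5],[47,0]]
[[24,17],[29,19],[30,14],[31,19],[39,0],[46,5],[47,0]]
[[24,17],[29,19],[30,14],[31,19],[39,0],[41,10],[42,0],[46,5],[47,0]]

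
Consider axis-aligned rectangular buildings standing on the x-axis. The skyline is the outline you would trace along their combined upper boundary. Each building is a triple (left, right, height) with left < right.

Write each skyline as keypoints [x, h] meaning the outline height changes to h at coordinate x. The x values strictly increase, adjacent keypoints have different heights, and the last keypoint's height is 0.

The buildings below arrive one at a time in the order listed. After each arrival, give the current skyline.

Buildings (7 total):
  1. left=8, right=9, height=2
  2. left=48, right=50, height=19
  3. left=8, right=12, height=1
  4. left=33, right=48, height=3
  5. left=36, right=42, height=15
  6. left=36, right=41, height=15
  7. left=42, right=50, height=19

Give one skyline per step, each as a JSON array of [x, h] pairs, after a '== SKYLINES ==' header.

== SKYLINES ==
[[8,2],[9,0]]
[[8,2],[9,0],[48,19],[50,0]]
[[8,2],[9,1],[12,0],[48,19],[50,0]]
[[8,2],[9,1],[12,0],[33,3],[48,19],[50,0]]
[[8,2],[9,1],[12,0],[33,3],[36,15],[42,3],[48,19],[50,0]]
[[8,2],[9,1],[12,0],[33,3],[36,15],[42,3],[48,19],[50,0]]
[[8,2],[9,1],[12,0],[33,3],[36,15],[42,19],[50,0]]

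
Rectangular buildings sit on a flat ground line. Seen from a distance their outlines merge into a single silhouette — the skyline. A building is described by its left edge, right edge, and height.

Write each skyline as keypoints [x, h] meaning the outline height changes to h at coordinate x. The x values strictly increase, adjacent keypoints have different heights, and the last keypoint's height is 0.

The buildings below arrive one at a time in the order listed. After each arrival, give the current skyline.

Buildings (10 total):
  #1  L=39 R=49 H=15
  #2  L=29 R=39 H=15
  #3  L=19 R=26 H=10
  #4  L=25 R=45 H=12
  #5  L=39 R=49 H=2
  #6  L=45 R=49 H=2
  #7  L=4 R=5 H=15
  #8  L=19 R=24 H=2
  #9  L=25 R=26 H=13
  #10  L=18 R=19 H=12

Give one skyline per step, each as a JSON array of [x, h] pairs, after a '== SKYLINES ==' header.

== SKYLINES ==
[[39,15],[49,0]]
[[29,15],[49,0]]
[[19,10],[26,0],[29,15],[49,0]]
[[19,10],[25,12],[29,15],[49,0]]
[[19,10],[25,12],[29,15],[49,0]]
[[19,10],[25,12],[29,15],[49,0]]
[[4,15],[5,0],[19,10],[25,12],[29,15],[49,0]]
[[4,15],[5,0],[19,10],[25,12],[29,15],[49,0]]
[[4,15],[5,0],[19,10],[25,13],[26,12],[29,15],[49,0]]
[[4,15],[5,0],[18,12],[19,10],[25,13],[26,12],[29,15],[49,0]]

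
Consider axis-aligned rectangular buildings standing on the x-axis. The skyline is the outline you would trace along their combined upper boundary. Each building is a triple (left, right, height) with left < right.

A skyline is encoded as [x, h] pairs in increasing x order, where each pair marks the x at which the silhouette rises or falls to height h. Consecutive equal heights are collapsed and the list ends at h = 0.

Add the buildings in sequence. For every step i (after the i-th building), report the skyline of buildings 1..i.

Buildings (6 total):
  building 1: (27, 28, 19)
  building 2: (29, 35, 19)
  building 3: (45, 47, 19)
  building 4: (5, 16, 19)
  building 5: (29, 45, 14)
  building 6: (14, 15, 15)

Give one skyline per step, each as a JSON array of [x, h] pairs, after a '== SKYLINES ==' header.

== SKYLINES ==
[[27,19],[28,0]]
[[27,19],[28,0],[29,19],[35,0]]
[[27,19],[28,0],[29,19],[35,0],[45,19],[47,0]]
[[5,19],[16,0],[27,19],[28,0],[29,19],[35,0],[45,19],[47,0]]
[[5,19],[16,0],[27,19],[28,0],[29,19],[35,14],[45,19],[47,0]]
[[5,19],[16,0],[27,19],[28,0],[29,19],[35,14],[45,19],[47,0]]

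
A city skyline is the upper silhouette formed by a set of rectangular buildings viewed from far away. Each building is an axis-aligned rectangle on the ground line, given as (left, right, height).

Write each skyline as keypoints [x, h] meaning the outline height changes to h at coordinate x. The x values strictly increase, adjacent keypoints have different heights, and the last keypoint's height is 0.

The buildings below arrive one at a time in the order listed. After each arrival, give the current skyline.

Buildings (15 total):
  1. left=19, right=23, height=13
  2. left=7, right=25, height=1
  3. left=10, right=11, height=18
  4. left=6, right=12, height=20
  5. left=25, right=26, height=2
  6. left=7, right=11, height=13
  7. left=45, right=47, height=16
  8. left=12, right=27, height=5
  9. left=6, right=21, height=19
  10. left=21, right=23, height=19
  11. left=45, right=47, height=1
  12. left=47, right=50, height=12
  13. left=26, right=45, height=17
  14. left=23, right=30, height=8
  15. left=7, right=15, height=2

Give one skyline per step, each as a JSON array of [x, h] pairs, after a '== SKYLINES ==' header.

== SKYLINES ==
[[19,13],[23,0]]
[[7,1],[19,13],[23,1],[25,0]]
[[7,1],[10,18],[11,1],[19,13],[23,1],[25,0]]
[[6,20],[12,1],[19,13],[23,1],[25,0]]
[[6,20],[12,1],[19,13],[23,1],[25,2],[26,0]]
[[6,20],[12,1],[19,13],[23,1],[25,2],[26,0]]
[[6,20],[12,1],[19,13],[23,1],[25,2],[26,0],[45,16],[47,0]]
[[6,20],[12,5],[19,13],[23,5],[27,0],[45,16],[47,0]]
[[6,20],[12,19],[21,13],[23,5],[27,0],[45,16],[47,0]]
[[6,20],[12,19],[23,5],[27,0],[45,16],[47,0]]
[[6,20],[12,19],[23,5],[27,0],[45,16],[47,0]]
[[6,20],[12,19],[23,5],[27,0],[45,16],[47,12],[50,0]]
[[6,20],[12,19],[23,5],[26,17],[45,16],[47,12],[50,0]]
[[6,20],[12,19],[23,8],[26,17],[45,16],[47,12],[50,0]]
[[6,20],[12,19],[23,8],[26,17],[45,16],[47,12],[50,0]]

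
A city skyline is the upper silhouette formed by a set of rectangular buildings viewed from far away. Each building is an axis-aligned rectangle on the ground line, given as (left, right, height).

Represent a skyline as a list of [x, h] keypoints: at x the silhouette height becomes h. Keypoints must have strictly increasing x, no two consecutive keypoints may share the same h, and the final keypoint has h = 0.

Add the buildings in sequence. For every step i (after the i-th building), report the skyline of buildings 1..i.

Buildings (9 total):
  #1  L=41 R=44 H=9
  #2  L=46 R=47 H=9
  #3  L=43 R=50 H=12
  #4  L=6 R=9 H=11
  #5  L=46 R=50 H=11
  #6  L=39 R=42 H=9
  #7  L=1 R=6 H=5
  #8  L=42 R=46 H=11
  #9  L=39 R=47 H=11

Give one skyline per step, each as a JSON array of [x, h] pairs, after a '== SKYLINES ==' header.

== SKYLINES ==
[[41,9],[44,0]]
[[41,9],[44,0],[46,9],[47,0]]
[[41,9],[43,12],[50,0]]
[[6,11],[9,0],[41,9],[43,12],[50,0]]
[[6,11],[9,0],[41,9],[43,12],[50,0]]
[[6,11],[9,0],[39,9],[43,12],[50,0]]
[[1,5],[6,11],[9,0],[39,9],[43,12],[50,0]]
[[1,5],[6,11],[9,0],[39,9],[42,11],[43,12],[50,0]]
[[1,5],[6,11],[9,0],[39,11],[43,12],[50,0]]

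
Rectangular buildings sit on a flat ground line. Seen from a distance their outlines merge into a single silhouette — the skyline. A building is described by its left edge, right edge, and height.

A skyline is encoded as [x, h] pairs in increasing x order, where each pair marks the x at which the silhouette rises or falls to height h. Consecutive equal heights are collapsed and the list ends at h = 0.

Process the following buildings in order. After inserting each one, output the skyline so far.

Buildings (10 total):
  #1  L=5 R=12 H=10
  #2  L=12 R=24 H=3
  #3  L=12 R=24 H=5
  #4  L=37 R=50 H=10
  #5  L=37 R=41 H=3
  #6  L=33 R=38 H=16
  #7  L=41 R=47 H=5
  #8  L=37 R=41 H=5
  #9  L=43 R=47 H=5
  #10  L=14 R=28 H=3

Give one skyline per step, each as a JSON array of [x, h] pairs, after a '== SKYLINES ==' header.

== SKYLINES ==
[[5,10],[12,0]]
[[5,10],[12,3],[24,0]]
[[5,10],[12,5],[24,0]]
[[5,10],[12,5],[24,0],[37,10],[50,0]]
[[5,10],[12,5],[24,0],[37,10],[50,0]]
[[5,10],[12,5],[24,0],[33,16],[38,10],[50,0]]
[[5,10],[12,5],[24,0],[33,16],[38,10],[50,0]]
[[5,10],[12,5],[24,0],[33,16],[38,10],[50,0]]
[[5,10],[12,5],[24,0],[33,16],[38,10],[50,0]]
[[5,10],[12,5],[24,3],[28,0],[33,16],[38,10],[50,0]]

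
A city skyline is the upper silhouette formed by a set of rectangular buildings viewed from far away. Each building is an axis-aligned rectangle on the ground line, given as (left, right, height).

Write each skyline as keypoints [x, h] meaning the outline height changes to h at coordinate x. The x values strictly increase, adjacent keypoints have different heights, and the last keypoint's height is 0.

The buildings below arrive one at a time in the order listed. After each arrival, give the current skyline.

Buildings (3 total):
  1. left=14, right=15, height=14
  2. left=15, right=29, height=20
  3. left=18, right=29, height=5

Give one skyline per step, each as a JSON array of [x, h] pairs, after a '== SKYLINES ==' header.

== SKYLINES ==
[[14,14],[15,0]]
[[14,14],[15,20],[29,0]]
[[14,14],[15,20],[29,0]]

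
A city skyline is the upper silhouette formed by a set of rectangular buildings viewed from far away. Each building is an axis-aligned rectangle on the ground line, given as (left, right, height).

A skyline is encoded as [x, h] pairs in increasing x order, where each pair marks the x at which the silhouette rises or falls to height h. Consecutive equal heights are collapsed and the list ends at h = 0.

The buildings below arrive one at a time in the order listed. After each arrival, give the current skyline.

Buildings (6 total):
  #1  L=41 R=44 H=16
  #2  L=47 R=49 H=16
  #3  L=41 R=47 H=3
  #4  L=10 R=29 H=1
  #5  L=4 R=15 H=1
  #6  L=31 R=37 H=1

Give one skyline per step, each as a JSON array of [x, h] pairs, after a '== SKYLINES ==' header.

== SKYLINES ==
[[41,16],[44,0]]
[[41,16],[44,0],[47,16],[49,0]]
[[41,16],[44,3],[47,16],[49,0]]
[[10,1],[29,0],[41,16],[44,3],[47,16],[49,0]]
[[4,1],[29,0],[41,16],[44,3],[47,16],[49,0]]
[[4,1],[29,0],[31,1],[37,0],[41,16],[44,3],[47,16],[49,0]]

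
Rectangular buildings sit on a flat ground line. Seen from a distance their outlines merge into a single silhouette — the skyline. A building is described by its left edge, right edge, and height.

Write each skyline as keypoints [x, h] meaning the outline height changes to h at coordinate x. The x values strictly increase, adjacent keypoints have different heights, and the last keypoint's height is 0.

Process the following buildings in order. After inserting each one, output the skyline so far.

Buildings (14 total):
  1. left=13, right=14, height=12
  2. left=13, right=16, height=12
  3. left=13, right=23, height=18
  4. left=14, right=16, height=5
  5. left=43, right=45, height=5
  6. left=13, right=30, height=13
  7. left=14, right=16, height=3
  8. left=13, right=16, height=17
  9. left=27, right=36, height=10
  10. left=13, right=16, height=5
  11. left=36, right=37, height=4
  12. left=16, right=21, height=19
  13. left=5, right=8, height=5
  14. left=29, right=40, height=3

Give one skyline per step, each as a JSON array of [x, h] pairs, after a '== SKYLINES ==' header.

== SKYLINES ==
[[13,12],[14,0]]
[[13,12],[16,0]]
[[13,18],[23,0]]
[[13,18],[23,0]]
[[13,18],[23,0],[43,5],[45,0]]
[[13,18],[23,13],[30,0],[43,5],[45,0]]
[[13,18],[23,13],[30,0],[43,5],[45,0]]
[[13,18],[23,13],[30,0],[43,5],[45,0]]
[[13,18],[23,13],[30,10],[36,0],[43,5],[45,0]]
[[13,18],[23,13],[30,10],[36,0],[43,5],[45,0]]
[[13,18],[23,13],[30,10],[36,4],[37,0],[43,5],[45,0]]
[[13,18],[16,19],[21,18],[23,13],[30,10],[36,4],[37,0],[43,5],[45,0]]
[[5,5],[8,0],[13,18],[16,19],[21,18],[23,13],[30,10],[36,4],[37,0],[43,5],[45,0]]
[[5,5],[8,0],[13,18],[16,19],[21,18],[23,13],[30,10],[36,4],[37,3],[40,0],[43,5],[45,0]]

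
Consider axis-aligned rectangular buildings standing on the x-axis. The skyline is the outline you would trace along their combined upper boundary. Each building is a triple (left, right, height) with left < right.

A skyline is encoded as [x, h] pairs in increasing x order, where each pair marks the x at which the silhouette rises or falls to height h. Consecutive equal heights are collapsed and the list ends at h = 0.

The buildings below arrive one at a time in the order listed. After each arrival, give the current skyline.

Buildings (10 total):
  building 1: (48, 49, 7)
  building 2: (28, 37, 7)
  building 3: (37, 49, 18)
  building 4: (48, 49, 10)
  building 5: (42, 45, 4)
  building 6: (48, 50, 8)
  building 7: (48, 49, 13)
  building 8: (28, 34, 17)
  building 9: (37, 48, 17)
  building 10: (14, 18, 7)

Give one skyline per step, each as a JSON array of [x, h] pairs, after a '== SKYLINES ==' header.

== SKYLINES ==
[[48,7],[49,0]]
[[28,7],[37,0],[48,7],[49,0]]
[[28,7],[37,18],[49,0]]
[[28,7],[37,18],[49,0]]
[[28,7],[37,18],[49,0]]
[[28,7],[37,18],[49,8],[50,0]]
[[28,7],[37,18],[49,8],[50,0]]
[[28,17],[34,7],[37,18],[49,8],[50,0]]
[[28,17],[34,7],[37,18],[49,8],[50,0]]
[[14,7],[18,0],[28,17],[34,7],[37,18],[49,8],[50,0]]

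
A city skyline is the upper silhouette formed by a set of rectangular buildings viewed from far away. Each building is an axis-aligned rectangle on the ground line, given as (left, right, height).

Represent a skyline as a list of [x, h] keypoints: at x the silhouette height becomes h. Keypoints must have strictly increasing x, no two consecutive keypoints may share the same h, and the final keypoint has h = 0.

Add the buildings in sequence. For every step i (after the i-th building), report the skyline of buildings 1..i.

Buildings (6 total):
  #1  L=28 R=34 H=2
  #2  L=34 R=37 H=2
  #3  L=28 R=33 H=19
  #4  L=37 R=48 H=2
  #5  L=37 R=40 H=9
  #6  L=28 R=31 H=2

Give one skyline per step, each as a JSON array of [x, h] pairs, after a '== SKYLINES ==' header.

== SKYLINES ==
[[28,2],[34,0]]
[[28,2],[37,0]]
[[28,19],[33,2],[37,0]]
[[28,19],[33,2],[48,0]]
[[28,19],[33,2],[37,9],[40,2],[48,0]]
[[28,19],[33,2],[37,9],[40,2],[48,0]]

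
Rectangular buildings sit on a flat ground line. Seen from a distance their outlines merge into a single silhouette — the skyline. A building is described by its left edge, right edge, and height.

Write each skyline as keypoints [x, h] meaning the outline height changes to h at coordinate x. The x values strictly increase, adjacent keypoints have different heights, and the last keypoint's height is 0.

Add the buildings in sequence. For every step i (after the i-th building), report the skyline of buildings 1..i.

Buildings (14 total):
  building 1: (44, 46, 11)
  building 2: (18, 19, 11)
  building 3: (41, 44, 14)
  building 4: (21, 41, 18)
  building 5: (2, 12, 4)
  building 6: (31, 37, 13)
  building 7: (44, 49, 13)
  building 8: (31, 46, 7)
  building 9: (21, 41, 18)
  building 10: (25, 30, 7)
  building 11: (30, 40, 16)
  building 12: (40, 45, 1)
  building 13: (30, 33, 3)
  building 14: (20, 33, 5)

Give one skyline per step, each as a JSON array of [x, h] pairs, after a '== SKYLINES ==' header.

== SKYLINES ==
[[44,11],[46,0]]
[[18,11],[19,0],[44,11],[46,0]]
[[18,11],[19,0],[41,14],[44,11],[46,0]]
[[18,11],[19,0],[21,18],[41,14],[44,11],[46,0]]
[[2,4],[12,0],[18,11],[19,0],[21,18],[41,14],[44,11],[46,0]]
[[2,4],[12,0],[18,11],[19,0],[21,18],[41,14],[44,11],[46,0]]
[[2,4],[12,0],[18,11],[19,0],[21,18],[41,14],[44,13],[49,0]]
[[2,4],[12,0],[18,11],[19,0],[21,18],[41,14],[44,13],[49,0]]
[[2,4],[12,0],[18,11],[19,0],[21,18],[41,14],[44,13],[49,0]]
[[2,4],[12,0],[18,11],[19,0],[21,18],[41,14],[44,13],[49,0]]
[[2,4],[12,0],[18,11],[19,0],[21,18],[41,14],[44,13],[49,0]]
[[2,4],[12,0],[18,11],[19,0],[21,18],[41,14],[44,13],[49,0]]
[[2,4],[12,0],[18,11],[19,0],[21,18],[41,14],[44,13],[49,0]]
[[2,4],[12,0],[18,11],[19,0],[20,5],[21,18],[41,14],[44,13],[49,0]]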